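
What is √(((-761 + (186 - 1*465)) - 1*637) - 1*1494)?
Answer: I*√3171 ≈ 56.312*I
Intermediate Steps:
√(((-761 + (186 - 1*465)) - 1*637) - 1*1494) = √(((-761 + (186 - 465)) - 637) - 1494) = √(((-761 - 279) - 637) - 1494) = √((-1040 - 637) - 1494) = √(-1677 - 1494) = √(-3171) = I*√3171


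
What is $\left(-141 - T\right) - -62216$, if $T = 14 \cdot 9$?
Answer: $61949$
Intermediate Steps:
$T = 126$
$\left(-141 - T\right) - -62216 = \left(-141 - 126\right) - -62216 = \left(-141 - 126\right) + 62216 = -267 + 62216 = 61949$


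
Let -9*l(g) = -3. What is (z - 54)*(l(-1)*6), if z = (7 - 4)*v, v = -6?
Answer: -144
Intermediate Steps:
l(g) = ⅓ (l(g) = -⅑*(-3) = ⅓)
z = -18 (z = (7 - 4)*(-6) = 3*(-6) = -18)
(z - 54)*(l(-1)*6) = (-18 - 54)*((⅓)*6) = -72*2 = -144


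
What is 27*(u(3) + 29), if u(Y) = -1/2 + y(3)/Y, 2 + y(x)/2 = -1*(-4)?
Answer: 1611/2 ≈ 805.50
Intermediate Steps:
y(x) = 4 (y(x) = -4 + 2*(-1*(-4)) = -4 + 2*4 = -4 + 8 = 4)
u(Y) = -1/2 + 4/Y
27*(u(3) + 29) = 27*((1/2)*(8 - 1*3)/3 + 29) = 27*((1/2)*(1/3)*(8 - 3) + 29) = 27*((1/2)*(1/3)*5 + 29) = 27*(5/6 + 29) = 27*(179/6) = 1611/2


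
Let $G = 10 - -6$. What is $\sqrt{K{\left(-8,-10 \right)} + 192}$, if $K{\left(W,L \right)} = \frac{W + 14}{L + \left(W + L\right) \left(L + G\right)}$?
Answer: $\frac{5 \sqrt{26727}}{59} \approx 13.855$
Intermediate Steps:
$G = 16$ ($G = 10 + 6 = 16$)
$K{\left(W,L \right)} = \frac{14 + W}{L + \left(16 + L\right) \left(L + W\right)}$ ($K{\left(W,L \right)} = \frac{W + 14}{L + \left(W + L\right) \left(L + 16\right)} = \frac{14 + W}{L + \left(L + W\right) \left(16 + L\right)} = \frac{14 + W}{L + \left(16 + L\right) \left(L + W\right)}$)
$\sqrt{K{\left(-8,-10 \right)} + 192} = \sqrt{\frac{14 - 8}{\left(-10\right)^{2} + 16 \left(-8\right) + 17 \left(-10\right) - -80} + 192} = \sqrt{\frac{1}{100 - 128 - 170 + 80} \cdot 6 + 192} = \sqrt{\frac{1}{-118} \cdot 6 + 192} = \sqrt{\left(- \frac{1}{118}\right) 6 + 192} = \sqrt{- \frac{3}{59} + 192} = \sqrt{\frac{11325}{59}} = \frac{5 \sqrt{26727}}{59}$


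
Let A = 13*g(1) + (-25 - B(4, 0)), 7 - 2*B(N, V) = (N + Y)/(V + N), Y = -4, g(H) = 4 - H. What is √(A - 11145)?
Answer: I*√44538/2 ≈ 105.52*I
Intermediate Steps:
B(N, V) = 7/2 - (-4 + N)/(2*(N + V)) (B(N, V) = 7/2 - (N - 4)/(2*(V + N)) = 7/2 - (-4 + N)/(2*(N + V)))
A = 21/2 (A = 13*(4 - 1*1) + (-25 - (2 + 3*4 + (7/2)*0)/(4 + 0)) = 13*(4 - 1) + (-25 - (2 + 12 + 0)/4) = 13*3 + (-25 - 14/4) = 39 + (-25 - 1*7/2) = 39 + (-25 - 7/2) = 39 - 57/2 = 21/2 ≈ 10.500)
√(A - 11145) = √(21/2 - 11145) = √(-22269/2) = I*√44538/2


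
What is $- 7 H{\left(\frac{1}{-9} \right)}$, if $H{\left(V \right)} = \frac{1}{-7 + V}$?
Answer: $\frac{63}{64} \approx 0.98438$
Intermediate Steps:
$- 7 H{\left(\frac{1}{-9} \right)} = - \frac{7}{-7 + \frac{1}{-9}} = - \frac{7}{-7 - \frac{1}{9}} = - \frac{7}{- \frac{64}{9}} = \left(-7\right) \left(- \frac{9}{64}\right) = \frac{63}{64}$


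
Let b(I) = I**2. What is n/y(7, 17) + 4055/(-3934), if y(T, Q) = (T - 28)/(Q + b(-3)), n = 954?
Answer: -4650671/3934 ≈ -1182.2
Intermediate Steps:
y(T, Q) = (-28 + T)/(9 + Q) (y(T, Q) = (T - 28)/(Q + (-3)**2) = (-28 + T)/(Q + 9) = (-28 + T)/(9 + Q))
n/y(7, 17) + 4055/(-3934) = 954/(((-28 + 7)/(9 + 17))) + 4055/(-3934) = 954/((-21/26)) + 4055*(-1/3934) = 954/(((1/26)*(-21))) - 4055/3934 = 954/(-21/26) - 4055/3934 = 954*(-26/21) - 4055/3934 = -8268/7 - 4055/3934 = -4650671/3934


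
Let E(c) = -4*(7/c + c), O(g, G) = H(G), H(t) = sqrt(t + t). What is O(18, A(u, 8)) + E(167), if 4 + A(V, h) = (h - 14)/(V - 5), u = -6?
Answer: -111584/167 + 2*I*sqrt(209)/11 ≈ -668.17 + 2.6285*I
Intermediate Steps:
H(t) = sqrt(2)*sqrt(t) (H(t) = sqrt(2*t) = sqrt(2)*sqrt(t))
A(V, h) = -4 + (-14 + h)/(-5 + V) (A(V, h) = -4 + (h - 14)/(V - 5) = -4 + (-14 + h)/(-5 + V))
O(g, G) = sqrt(2)*sqrt(G)
E(c) = -28/c - 4*c (E(c) = -4*(c + 7/c) = -28/c - 4*c)
O(18, A(u, 8)) + E(167) = sqrt(2)*sqrt((6 + 8 - 4*(-6))/(-5 - 6)) + (-28/167 - 4*167) = sqrt(2)*sqrt((6 + 8 + 24)/(-11)) + (-28*1/167 - 668) = sqrt(2)*sqrt(-1/11*38) + (-28/167 - 668) = sqrt(2)*sqrt(-38/11) - 111584/167 = sqrt(2)*(I*sqrt(418)/11) - 111584/167 = 2*I*sqrt(209)/11 - 111584/167 = -111584/167 + 2*I*sqrt(209)/11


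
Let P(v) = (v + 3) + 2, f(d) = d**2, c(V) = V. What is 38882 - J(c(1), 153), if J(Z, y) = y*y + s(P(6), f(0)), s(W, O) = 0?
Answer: 15473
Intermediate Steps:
P(v) = 5 + v (P(v) = (3 + v) + 2 = 5 + v)
J(Z, y) = y**2 (J(Z, y) = y*y + 0 = y**2 + 0 = y**2)
38882 - J(c(1), 153) = 38882 - 1*153**2 = 38882 - 1*23409 = 38882 - 23409 = 15473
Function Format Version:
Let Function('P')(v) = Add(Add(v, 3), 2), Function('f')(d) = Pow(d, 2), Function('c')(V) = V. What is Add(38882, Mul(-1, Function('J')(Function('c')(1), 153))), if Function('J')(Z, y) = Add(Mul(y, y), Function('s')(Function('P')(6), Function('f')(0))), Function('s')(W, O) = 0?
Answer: 15473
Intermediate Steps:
Function('P')(v) = Add(5, v) (Function('P')(v) = Add(Add(3, v), 2) = Add(5, v))
Function('J')(Z, y) = Pow(y, 2) (Function('J')(Z, y) = Add(Mul(y, y), 0) = Add(Pow(y, 2), 0) = Pow(y, 2))
Add(38882, Mul(-1, Function('J')(Function('c')(1), 153))) = Add(38882, Mul(-1, Pow(153, 2))) = Add(38882, Mul(-1, 23409)) = Add(38882, -23409) = 15473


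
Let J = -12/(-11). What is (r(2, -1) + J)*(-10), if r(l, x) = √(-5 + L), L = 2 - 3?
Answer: -120/11 - 10*I*√6 ≈ -10.909 - 24.495*I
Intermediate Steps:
J = 12/11 (J = -12*(-1/11) = 12/11 ≈ 1.0909)
L = -1
r(l, x) = I*√6 (r(l, x) = √(-5 - 1) = √(-6) = I*√6)
(r(2, -1) + J)*(-10) = (I*√6 + 12/11)*(-10) = (12/11 + I*√6)*(-10) = -120/11 - 10*I*√6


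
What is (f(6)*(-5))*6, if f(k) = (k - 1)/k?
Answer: -25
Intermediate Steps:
f(k) = (-1 + k)/k
(f(6)*(-5))*6 = (((-1 + 6)/6)*(-5))*6 = (((⅙)*5)*(-5))*6 = ((⅚)*(-5))*6 = -25/6*6 = -25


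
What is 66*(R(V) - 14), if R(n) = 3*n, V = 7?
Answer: 462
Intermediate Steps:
66*(R(V) - 14) = 66*(3*7 - 14) = 66*(21 - 14) = 66*7 = 462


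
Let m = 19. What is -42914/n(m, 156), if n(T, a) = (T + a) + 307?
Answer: -21457/241 ≈ -89.033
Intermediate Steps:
n(T, a) = 307 + T + a
-42914/n(m, 156) = -42914/(307 + 19 + 156) = -42914/482 = -42914*1/482 = -21457/241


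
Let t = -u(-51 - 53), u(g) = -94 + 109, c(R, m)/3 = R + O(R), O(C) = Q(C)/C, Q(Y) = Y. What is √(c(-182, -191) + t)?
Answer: 3*I*√62 ≈ 23.622*I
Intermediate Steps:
O(C) = 1 (O(C) = C/C = 1)
c(R, m) = 3 + 3*R (c(R, m) = 3*(R + 1) = 3*(1 + R) = 3 + 3*R)
u(g) = 15
t = -15 (t = -1*15 = -15)
√(c(-182, -191) + t) = √((3 + 3*(-182)) - 15) = √((3 - 546) - 15) = √(-543 - 15) = √(-558) = 3*I*√62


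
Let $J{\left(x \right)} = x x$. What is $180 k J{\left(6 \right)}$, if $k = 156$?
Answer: $1010880$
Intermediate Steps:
$J{\left(x \right)} = x^{2}$
$180 k J{\left(6 \right)} = 180 \cdot 156 \cdot 6^{2} = 28080 \cdot 36 = 1010880$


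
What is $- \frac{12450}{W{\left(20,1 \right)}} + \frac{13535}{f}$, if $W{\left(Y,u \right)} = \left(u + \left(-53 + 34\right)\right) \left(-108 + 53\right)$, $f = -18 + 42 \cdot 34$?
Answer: $- \frac{9233}{3102} \approx -2.9765$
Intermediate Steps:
$f = 1410$ ($f = -18 + 1428 = 1410$)
$W{\left(Y,u \right)} = 1045 - 55 u$ ($W{\left(Y,u \right)} = \left(u - 19\right) \left(-55\right) = \left(-19 + u\right) \left(-55\right) = 1045 - 55 u$)
$- \frac{12450}{W{\left(20,1 \right)}} + \frac{13535}{f} = - \frac{12450}{1045 - 55} + \frac{13535}{1410} = - \frac{12450}{1045 - 55} + 13535 \cdot \frac{1}{1410} = - \frac{12450}{990} + \frac{2707}{282} = \left(-12450\right) \frac{1}{990} + \frac{2707}{282} = - \frac{415}{33} + \frac{2707}{282} = - \frac{9233}{3102}$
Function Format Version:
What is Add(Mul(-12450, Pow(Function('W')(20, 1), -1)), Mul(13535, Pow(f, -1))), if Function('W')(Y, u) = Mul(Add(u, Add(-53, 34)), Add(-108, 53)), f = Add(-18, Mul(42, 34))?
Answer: Rational(-9233, 3102) ≈ -2.9765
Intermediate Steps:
f = 1410 (f = Add(-18, 1428) = 1410)
Function('W')(Y, u) = Add(1045, Mul(-55, u)) (Function('W')(Y, u) = Mul(Add(u, -19), -55) = Mul(Add(-19, u), -55) = Add(1045, Mul(-55, u)))
Add(Mul(-12450, Pow(Function('W')(20, 1), -1)), Mul(13535, Pow(f, -1))) = Add(Mul(-12450, Pow(Add(1045, Mul(-55, 1)), -1)), Mul(13535, Pow(1410, -1))) = Add(Mul(-12450, Pow(Add(1045, -55), -1)), Mul(13535, Rational(1, 1410))) = Add(Mul(-12450, Pow(990, -1)), Rational(2707, 282)) = Add(Mul(-12450, Rational(1, 990)), Rational(2707, 282)) = Add(Rational(-415, 33), Rational(2707, 282)) = Rational(-9233, 3102)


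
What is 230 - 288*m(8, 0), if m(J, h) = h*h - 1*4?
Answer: 1382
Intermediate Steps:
m(J, h) = -4 + h² (m(J, h) = h² - 4 = -4 + h²)
230 - 288*m(8, 0) = 230 - 288*(-4 + 0²) = 230 - 288*(-4 + 0) = 230 - 288*(-4) = 230 + 1152 = 1382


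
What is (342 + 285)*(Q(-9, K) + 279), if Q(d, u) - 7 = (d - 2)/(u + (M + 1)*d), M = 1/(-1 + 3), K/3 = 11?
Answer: 2326588/13 ≈ 1.7897e+5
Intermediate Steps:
K = 33 (K = 3*11 = 33)
M = 1/2 ≈ 0.50000
Q(d, u) = 7 + (-2 + d)/(u + 3*d/2) (Q(d, u) = 7 + (d - 2)/(u + (1/2 + 1)*d) = 7 + (-2 + d)/(u + 3*d/2))
(342 + 285)*(Q(-9, K) + 279) = (342 + 285)*((-4 + 14*33 + 23*(-9))/(2*33 + 3*(-9)) + 279) = 627*((-4 + 462 - 207)/(66 - 27) + 279) = 627*(251/39 + 279) = 627*(11132/39) = 2326588/13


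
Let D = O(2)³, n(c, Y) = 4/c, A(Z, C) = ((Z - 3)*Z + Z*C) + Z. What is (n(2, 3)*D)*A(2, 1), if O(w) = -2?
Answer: -32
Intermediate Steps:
A(Z, C) = Z + C*Z + Z*(-3 + Z) (A(Z, C) = ((-3 + Z)*Z + C*Z) + Z = (Z*(-3 + Z) + C*Z) + Z = (C*Z + Z*(-3 + Z)) + Z = Z + C*Z + Z*(-3 + Z))
D = -8 (D = (-2)³ = -8)
(n(2, 3)*D)*A(2, 1) = ((4/2)*(-8))*(2*(-2 + 1 + 2)) = ((4*(½))*(-8))*(2*1) = (2*(-8))*2 = -16*2 = -32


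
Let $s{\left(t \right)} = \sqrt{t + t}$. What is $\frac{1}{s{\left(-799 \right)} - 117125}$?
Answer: $- \frac{117125}{13718267223} - \frac{i \sqrt{1598}}{13718267223} \approx -8.5379 \cdot 10^{-6} - 2.914 \cdot 10^{-9} i$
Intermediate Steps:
$s{\left(t \right)} = \sqrt{2} \sqrt{t}$ ($s{\left(t \right)} = \sqrt{2 t} = \sqrt{2} \sqrt{t}$)
$\frac{1}{s{\left(-799 \right)} - 117125} = \frac{1}{\sqrt{2} \sqrt{-799} - 117125} = \frac{1}{\sqrt{2} i \sqrt{799} - 117125} = \frac{1}{i \sqrt{1598} - 117125} = \frac{1}{-117125 + i \sqrt{1598}}$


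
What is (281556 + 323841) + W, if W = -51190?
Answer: 554207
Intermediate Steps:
(281556 + 323841) + W = (281556 + 323841) - 51190 = 605397 - 51190 = 554207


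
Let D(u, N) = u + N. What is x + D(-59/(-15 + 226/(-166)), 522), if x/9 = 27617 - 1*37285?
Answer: -117448523/1358 ≈ -86486.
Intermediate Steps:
x = -87012 (x = 9*(27617 - 1*37285) = 9*(27617 - 37285) = 9*(-9668) = -87012)
D(u, N) = N + u
x + D(-59/(-15 + 226/(-166)), 522) = -87012 + (522 - 59/(-15 + 226/(-166))) = -87012 + (522 - 59/(-15 + 226*(-1/166))) = -87012 + (522 - 59/(-15 - 113/83)) = -87012 + (522 - 59/(-1358/83)) = -87012 + (522 - 59*(-83/1358)) = -87012 + (522 + 4897/1358) = -87012 + 713773/1358 = -117448523/1358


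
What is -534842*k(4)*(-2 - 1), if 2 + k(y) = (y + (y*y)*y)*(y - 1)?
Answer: 324114252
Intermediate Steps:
k(y) = -2 + (-1 + y)*(y + y³) (k(y) = -2 + (y + (y*y)*y)*(y - 1) = -2 + (y + y²*y)*(-1 + y) = -2 + (y + y³)*(-1 + y) = -2 + (-1 + y)*(y + y³))
-534842*k(4)*(-2 - 1) = -534842*(-2 + 4² + 4⁴ - 1*4 - 1*4³)*(-2 - 1) = -534842*(-2 + 16 + 256 - 4 - 1*64)*(-3) = -534842*(-2 + 16 + 256 - 4 - 64)*(-3) = -108038084*(-3) = -534842*(-606) = 324114252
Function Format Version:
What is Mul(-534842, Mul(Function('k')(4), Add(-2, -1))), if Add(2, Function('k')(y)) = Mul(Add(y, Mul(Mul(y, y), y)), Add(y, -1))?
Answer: 324114252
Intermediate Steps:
Function('k')(y) = Add(-2, Mul(Add(-1, y), Add(y, Pow(y, 3)))) (Function('k')(y) = Add(-2, Mul(Add(y, Mul(Mul(y, y), y)), Add(y, -1))) = Add(-2, Mul(Add(y, Mul(Pow(y, 2), y)), Add(-1, y))) = Add(-2, Mul(Add(y, Pow(y, 3)), Add(-1, y))) = Add(-2, Mul(Add(-1, y), Add(y, Pow(y, 3)))))
Mul(-534842, Mul(Function('k')(4), Add(-2, -1))) = Mul(-534842, Mul(Add(-2, Pow(4, 2), Pow(4, 4), Mul(-1, 4), Mul(-1, Pow(4, 3))), Add(-2, -1))) = Mul(-534842, Mul(Add(-2, 16, 256, -4, Mul(-1, 64)), -3)) = Mul(-534842, Mul(Add(-2, 16, 256, -4, -64), -3)) = Mul(-534842, Mul(202, -3)) = Mul(-534842, -606) = 324114252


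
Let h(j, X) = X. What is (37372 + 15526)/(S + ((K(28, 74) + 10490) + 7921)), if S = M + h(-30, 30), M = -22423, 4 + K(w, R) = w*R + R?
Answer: -26449/920 ≈ -28.749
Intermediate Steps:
K(w, R) = -4 + R + R*w (K(w, R) = -4 + (w*R + R) = -4 + (R*w + R) = -4 + (R + R*w) = -4 + R + R*w)
S = -22393 (S = -22423 + 30 = -22393)
(37372 + 15526)/(S + ((K(28, 74) + 10490) + 7921)) = (37372 + 15526)/(-22393 + (((-4 + 74 + 74*28) + 10490) + 7921)) = 52898/(-22393 + (((-4 + 74 + 2072) + 10490) + 7921)) = 52898/(-22393 + ((2142 + 10490) + 7921)) = 52898/(-22393 + (12632 + 7921)) = 52898/(-22393 + 20553) = 52898/(-1840) = 52898*(-1/1840) = -26449/920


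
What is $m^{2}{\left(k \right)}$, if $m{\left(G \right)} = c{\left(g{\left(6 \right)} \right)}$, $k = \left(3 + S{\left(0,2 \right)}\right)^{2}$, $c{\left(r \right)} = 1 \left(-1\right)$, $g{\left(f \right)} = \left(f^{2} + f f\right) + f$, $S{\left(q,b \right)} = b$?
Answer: $1$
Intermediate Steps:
$g{\left(f \right)} = f + 2 f^{2}$ ($g{\left(f \right)} = \left(f^{2} + f^{2}\right) + f = 2 f^{2} + f = f + 2 f^{2}$)
$c{\left(r \right)} = -1$
$k = 25$ ($k = \left(3 + 2\right)^{2} = 5^{2} = 25$)
$m{\left(G \right)} = -1$
$m^{2}{\left(k \right)} = \left(-1\right)^{2} = 1$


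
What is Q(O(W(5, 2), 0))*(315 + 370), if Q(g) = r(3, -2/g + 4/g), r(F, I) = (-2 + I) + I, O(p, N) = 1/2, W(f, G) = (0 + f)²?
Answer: 4110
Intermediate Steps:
W(f, G) = f²
O(p, N) = ½
r(F, I) = -2 + 2*I
Q(g) = -2 + 4/g (Q(g) = -2 + 2*(-2/g + 4/g) = -2 + 2*(2/g) = -2 + 4/g)
Q(O(W(5, 2), 0))*(315 + 370) = (-2 + 4/(½))*(315 + 370) = (-2 + 4*2)*685 = (-2 + 8)*685 = 6*685 = 4110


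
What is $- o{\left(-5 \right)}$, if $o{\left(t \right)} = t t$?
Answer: $-25$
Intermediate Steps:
$o{\left(t \right)} = t^{2}$
$- o{\left(-5 \right)} = - \left(-5\right)^{2} = \left(-1\right) 25 = -25$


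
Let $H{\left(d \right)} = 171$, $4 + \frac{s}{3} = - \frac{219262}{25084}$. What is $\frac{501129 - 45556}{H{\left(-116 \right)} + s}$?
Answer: $\frac{5713796566}{1665285} \approx 3431.1$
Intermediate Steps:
$s = - \frac{479397}{12542}$ ($s = -12 + 3 \left(- \frac{219262}{25084}\right) = -12 + 3 \left(\left(-219262\right) \frac{1}{25084}\right) = -12 + 3 \left(- \frac{109631}{12542}\right) = -12 - \frac{328893}{12542} = - \frac{479397}{12542} \approx -38.223$)
$\frac{501129 - 45556}{H{\left(-116 \right)} + s} = \frac{501129 - 45556}{171 - \frac{479397}{12542}} = \frac{455573}{\frac{1665285}{12542}} = 455573 \cdot \frac{12542}{1665285} = \frac{5713796566}{1665285}$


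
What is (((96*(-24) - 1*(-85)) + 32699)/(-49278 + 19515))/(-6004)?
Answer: 2540/14891421 ≈ 0.00017057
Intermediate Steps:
(((96*(-24) - 1*(-85)) + 32699)/(-49278 + 19515))/(-6004) = (((-2304 + 85) + 32699)/(-29763))*(-1/6004) = ((-2219 + 32699)*(-1/29763))*(-1/6004) = (30480*(-1/29763))*(-1/6004) = -10160/9921*(-1/6004) = 2540/14891421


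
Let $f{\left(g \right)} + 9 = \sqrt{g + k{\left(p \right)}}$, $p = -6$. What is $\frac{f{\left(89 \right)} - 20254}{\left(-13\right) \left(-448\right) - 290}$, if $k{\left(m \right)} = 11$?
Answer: $- \frac{20253}{5534} \approx -3.6597$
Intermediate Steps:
$f{\left(g \right)} = -9 + \sqrt{11 + g}$ ($f{\left(g \right)} = -9 + \sqrt{g + 11} = -9 + \sqrt{11 + g}$)
$\frac{f{\left(89 \right)} - 20254}{\left(-13\right) \left(-448\right) - 290} = \frac{\left(-9 + \sqrt{11 + 89}\right) - 20254}{\left(-13\right) \left(-448\right) - 290} = \frac{\left(-9 + \sqrt{100}\right) - 20254}{5824 - 290} = \frac{\left(-9 + 10\right) - 20254}{5534} = \left(1 - 20254\right) \frac{1}{5534} = \left(-20253\right) \frac{1}{5534} = - \frac{20253}{5534}$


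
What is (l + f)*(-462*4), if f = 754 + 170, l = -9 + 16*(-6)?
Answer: -1513512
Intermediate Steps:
l = -105 (l = -9 - 96 = -105)
f = 924
(l + f)*(-462*4) = (-105 + 924)*(-462*4) = 819*(-1848) = -1513512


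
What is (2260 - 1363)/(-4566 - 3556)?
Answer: -897/8122 ≈ -0.11044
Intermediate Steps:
(2260 - 1363)/(-4566 - 3556) = 897/(-8122) = 897*(-1/8122) = -897/8122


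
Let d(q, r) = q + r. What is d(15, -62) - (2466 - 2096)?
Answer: -417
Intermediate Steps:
d(15, -62) - (2466 - 2096) = (15 - 62) - (2466 - 2096) = -47 - 1*370 = -47 - 370 = -417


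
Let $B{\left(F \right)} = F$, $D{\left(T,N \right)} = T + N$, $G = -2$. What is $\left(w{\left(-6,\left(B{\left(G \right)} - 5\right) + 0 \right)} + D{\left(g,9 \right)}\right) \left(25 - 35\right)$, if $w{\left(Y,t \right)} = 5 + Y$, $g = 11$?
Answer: $-190$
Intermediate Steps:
$D{\left(T,N \right)} = N + T$
$\left(w{\left(-6,\left(B{\left(G \right)} - 5\right) + 0 \right)} + D{\left(g,9 \right)}\right) \left(25 - 35\right) = \left(\left(5 - 6\right) + \left(9 + 11\right)\right) \left(25 - 35\right) = \left(-1 + 20\right) \left(25 - 35\right) = 19 \left(-10\right) = -190$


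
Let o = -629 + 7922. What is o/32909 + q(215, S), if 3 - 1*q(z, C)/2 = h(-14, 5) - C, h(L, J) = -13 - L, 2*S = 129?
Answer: 4384190/32909 ≈ 133.22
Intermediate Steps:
S = 129/2 (S = (½)*129 = 129/2 ≈ 64.500)
o = 7293
q(z, C) = 4 + 2*C (q(z, C) = 6 - 2*((-13 - 1*(-14)) - C) = 6 - 2*((-13 + 14) - C) = 6 - 2*(1 - C) = 6 + (-2 + 2*C) = 4 + 2*C)
o/32909 + q(215, S) = 7293/32909 + (4 + 2*(129/2)) = 7293*(1/32909) + (4 + 129) = 7293/32909 + 133 = 4384190/32909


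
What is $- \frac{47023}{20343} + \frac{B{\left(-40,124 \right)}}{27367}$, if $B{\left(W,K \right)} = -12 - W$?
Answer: $- \frac{1286308837}{556726881} \approx -2.3105$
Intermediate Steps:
$- \frac{47023}{20343} + \frac{B{\left(-40,124 \right)}}{27367} = - \frac{47023}{20343} + \frac{-12 - -40}{27367} = \left(-47023\right) \frac{1}{20343} + \left(-12 + 40\right) \frac{1}{27367} = - \frac{47023}{20343} + 28 \cdot \frac{1}{27367} = - \frac{47023}{20343} + \frac{28}{27367} = - \frac{1286308837}{556726881}$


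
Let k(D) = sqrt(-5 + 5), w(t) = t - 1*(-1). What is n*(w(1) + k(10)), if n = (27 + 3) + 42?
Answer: 144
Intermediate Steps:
w(t) = 1 + t (w(t) = t + 1 = 1 + t)
k(D) = 0 (k(D) = sqrt(0) = 0)
n = 72 (n = 30 + 42 = 72)
n*(w(1) + k(10)) = 72*((1 + 1) + 0) = 72*(2 + 0) = 72*2 = 144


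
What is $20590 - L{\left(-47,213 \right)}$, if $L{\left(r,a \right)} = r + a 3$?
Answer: $19998$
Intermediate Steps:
$L{\left(r,a \right)} = r + 3 a$
$20590 - L{\left(-47,213 \right)} = 20590 - \left(-47 + 3 \cdot 213\right) = 20590 - \left(-47 + 639\right) = 20590 - 592 = 19998$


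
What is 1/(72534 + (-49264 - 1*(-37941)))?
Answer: 1/61211 ≈ 1.6337e-5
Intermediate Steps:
1/(72534 + (-49264 - 1*(-37941))) = 1/(72534 + (-49264 + 37941)) = 1/(72534 - 11323) = 1/61211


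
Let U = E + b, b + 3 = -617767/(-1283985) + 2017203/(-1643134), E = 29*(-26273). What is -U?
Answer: 1607469463882092977/2109759408990 ≈ 7.6192e+5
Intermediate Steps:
E = -761917
b = -7904262659147/2109759408990 (b = -3 + (-617767/(-1283985) + 2017203/(-1643134)) = -3 + (-617767*(-1/1283985) + 2017203*(-1/1643134)) = -3 + (617767/1283985 - 2017203/1643134) = -3 - 1574984432177/2109759408990 = -7904262659147/2109759408990 ≈ -3.7465)
U = -1607469463882092977/2109759408990 (U = -761917 - 7904262659147/2109759408990 = -1607469463882092977/2109759408990 ≈ -7.6192e+5)
-U = -1*(-1607469463882092977/2109759408990) = 1607469463882092977/2109759408990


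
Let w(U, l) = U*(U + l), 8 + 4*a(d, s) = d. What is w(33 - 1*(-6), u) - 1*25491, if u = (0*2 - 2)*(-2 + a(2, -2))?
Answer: -23697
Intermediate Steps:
a(d, s) = -2 + d/4
u = 7 (u = (0*2 - 2)*(-2 + (-2 + (¼)*2)) = (0 - 2)*(-2 + (-2 + ½)) = -2*(-2 - 3/2) = -2*(-7/2) = 7)
w(33 - 1*(-6), u) - 1*25491 = (33 - 1*(-6))*((33 - 1*(-6)) + 7) - 1*25491 = (33 + 6)*((33 + 6) + 7) - 25491 = 39*(39 + 7) - 25491 = 39*46 - 25491 = 1794 - 25491 = -23697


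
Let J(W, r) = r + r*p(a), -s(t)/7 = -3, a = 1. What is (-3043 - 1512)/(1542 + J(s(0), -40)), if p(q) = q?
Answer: -4555/1462 ≈ -3.1156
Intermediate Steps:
s(t) = 21 (s(t) = -7*(-3) = 21)
J(W, r) = 2*r (J(W, r) = r + r*1 = r + r = 2*r)
(-3043 - 1512)/(1542 + J(s(0), -40)) = (-3043 - 1512)/(1542 + 2*(-40)) = -4555/(1542 - 80) = -4555/1462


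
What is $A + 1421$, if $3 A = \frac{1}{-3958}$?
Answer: $\frac{16872953}{11874} \approx 1421.0$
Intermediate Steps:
$A = - \frac{1}{11874}$ ($A = \frac{1}{3 \left(-3958\right)} = \frac{1}{3} \left(- \frac{1}{3958}\right) = - \frac{1}{11874} \approx -8.4218 \cdot 10^{-5}$)
$A + 1421 = - \frac{1}{11874} + 1421 = \frac{16872953}{11874}$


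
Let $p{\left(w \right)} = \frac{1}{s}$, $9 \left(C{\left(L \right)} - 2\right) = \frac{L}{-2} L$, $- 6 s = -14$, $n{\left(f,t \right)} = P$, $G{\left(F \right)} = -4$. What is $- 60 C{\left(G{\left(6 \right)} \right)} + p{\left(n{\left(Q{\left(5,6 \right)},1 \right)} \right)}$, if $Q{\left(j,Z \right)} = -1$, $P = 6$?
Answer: $- \frac{1391}{21} \approx -66.238$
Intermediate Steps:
$n{\left(f,t \right)} = 6$
$s = \frac{7}{3}$ ($s = \left(- \frac{1}{6}\right) \left(-14\right) = \frac{7}{3} \approx 2.3333$)
$C{\left(L \right)} = 2 - \frac{L^{2}}{18}$ ($C{\left(L \right)} = 2 + \frac{\frac{L}{-2} L}{9} = 2 + \frac{L \left(- \frac{1}{2}\right) L}{9} = 2 + \frac{- \frac{L}{2} L}{9} = 2 + \frac{\left(- \frac{1}{2}\right) L^{2}}{9} = 2 - \frac{L^{2}}{18}$)
$p{\left(w \right)} = \frac{3}{7}$ ($p{\left(w \right)} = \frac{1}{\frac{7}{3}} = \frac{3}{7}$)
$- 60 C{\left(G{\left(6 \right)} \right)} + p{\left(n{\left(Q{\left(5,6 \right)},1 \right)} \right)} = - 60 \left(2 - \frac{\left(-4\right)^{2}}{18}\right) + \frac{3}{7} = - 60 \left(2 - \frac{8}{9}\right) + \frac{3}{7} = \left(-60\right) \frac{10}{9} + \frac{3}{7} = - \frac{200}{3} + \frac{3}{7} = - \frac{1391}{21}$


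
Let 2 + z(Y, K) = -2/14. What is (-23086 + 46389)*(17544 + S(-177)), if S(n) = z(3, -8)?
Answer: 408777897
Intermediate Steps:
z(Y, K) = -15/7 (z(Y, K) = -2 - 2/14 = -2 - 2*1/14 = -2 - 1/7 = -15/7)
S(n) = -15/7
(-23086 + 46389)*(17544 + S(-177)) = (-23086 + 46389)*(17544 - 15/7) = 23303*(122793/7) = 408777897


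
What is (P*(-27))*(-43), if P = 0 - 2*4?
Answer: -9288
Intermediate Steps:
P = -8 (P = 0 - 8 = -8)
(P*(-27))*(-43) = -8*(-27)*(-43) = 216*(-43) = -9288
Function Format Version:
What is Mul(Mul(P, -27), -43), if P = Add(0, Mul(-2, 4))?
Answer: -9288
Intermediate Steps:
P = -8 (P = Add(0, -8) = -8)
Mul(Mul(P, -27), -43) = Mul(Mul(-8, -27), -43) = Mul(216, -43) = -9288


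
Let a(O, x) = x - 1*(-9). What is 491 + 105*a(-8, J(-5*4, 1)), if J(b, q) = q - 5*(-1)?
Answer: 2066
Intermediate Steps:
J(b, q) = 5 + q (J(b, q) = q + 5 = 5 + q)
a(O, x) = 9 + x (a(O, x) = x + 9 = 9 + x)
491 + 105*a(-8, J(-5*4, 1)) = 491 + 105*(9 + (5 + 1)) = 491 + 105*(9 + 6) = 491 + 105*15 = 491 + 1575 = 2066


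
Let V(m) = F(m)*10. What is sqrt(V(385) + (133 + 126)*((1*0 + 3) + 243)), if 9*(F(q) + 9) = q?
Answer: sqrt(576466)/3 ≈ 253.08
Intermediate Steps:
F(q) = -9 + q/9
V(m) = -90 + 10*m/9 (V(m) = (-9 + m/9)*10 = -90 + 10*m/9)
sqrt(V(385) + (133 + 126)*((1*0 + 3) + 243)) = sqrt((-90 + (10/9)*385) + (133 + 126)*((1*0 + 3) + 243)) = sqrt((-90 + 3850/9) + 259*((0 + 3) + 243)) = sqrt(3040/9 + 259*(3 + 243)) = sqrt(3040/9 + 259*246) = sqrt(3040/9 + 63714) = sqrt(576466/9) = sqrt(576466)/3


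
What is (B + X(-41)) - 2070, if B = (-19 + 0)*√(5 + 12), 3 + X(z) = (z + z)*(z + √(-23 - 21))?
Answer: 1289 - 19*√17 - 164*I*√11 ≈ 1210.7 - 543.93*I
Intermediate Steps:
X(z) = -3 + 2*z*(z + 2*I*√11) (X(z) = -3 + (z + z)*(z + √(-23 - 21)) = -3 + (2*z)*(z + √(-44)) = -3 + (2*z)*(z + 2*I*√11) = -3 + 2*z*(z + 2*I*√11))
B = -19*√17 ≈ -78.339
(B + X(-41)) - 2070 = (-19*√17 + (-3 + 2*(-41)² + 4*I*(-41)*√11)) - 2070 = (-19*√17 + (-3 + 2*1681 - 164*I*√11)) - 2070 = (-19*√17 + (-3 + 3362 - 164*I*√11)) - 2070 = (-19*√17 + (3359 - 164*I*√11)) - 2070 = (3359 - 19*√17 - 164*I*√11) - 2070 = 1289 - 19*√17 - 164*I*√11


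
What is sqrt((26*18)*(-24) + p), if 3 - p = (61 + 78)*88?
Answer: I*sqrt(23461) ≈ 153.17*I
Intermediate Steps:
p = -12229 (p = 3 - (61 + 78)*88 = 3 - 139*88 = 3 - 1*12232 = 3 - 12232 = -12229)
sqrt((26*18)*(-24) + p) = sqrt((26*18)*(-24) - 12229) = sqrt(468*(-24) - 12229) = sqrt(-11232 - 12229) = sqrt(-23461) = I*sqrt(23461)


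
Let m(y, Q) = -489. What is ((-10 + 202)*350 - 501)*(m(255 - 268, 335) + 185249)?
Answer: 12323307240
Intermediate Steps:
((-10 + 202)*350 - 501)*(m(255 - 268, 335) + 185249) = ((-10 + 202)*350 - 501)*(-489 + 185249) = (192*350 - 501)*184760 = (67200 - 501)*184760 = 66699*184760 = 12323307240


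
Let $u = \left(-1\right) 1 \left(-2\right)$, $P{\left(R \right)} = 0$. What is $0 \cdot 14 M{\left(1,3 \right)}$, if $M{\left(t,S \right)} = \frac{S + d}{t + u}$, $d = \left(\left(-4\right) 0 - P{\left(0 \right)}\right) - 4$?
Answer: $0$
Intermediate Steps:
$u = 2$ ($u = \left(-1\right) \left(-2\right) = 2$)
$d = -4$ ($d = \left(\left(-4\right) 0 - 0\right) - 4 = \left(0 + 0\right) - 4 = 0 - 4 = -4$)
$M{\left(t,S \right)} = \frac{-4 + S}{2 + t}$ ($M{\left(t,S \right)} = \frac{S - 4}{t + 2} = \frac{-4 + S}{2 + t}$)
$0 \cdot 14 M{\left(1,3 \right)} = 0 \cdot 14 \frac{-4 + 3}{2 + 1} = 0 \cdot \frac{1}{3} \left(-1\right) = 0 \left(- \frac{1}{3}\right) = 0$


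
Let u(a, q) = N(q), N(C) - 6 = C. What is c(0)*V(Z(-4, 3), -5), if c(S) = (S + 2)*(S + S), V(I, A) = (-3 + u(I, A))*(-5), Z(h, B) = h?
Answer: 0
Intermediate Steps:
N(C) = 6 + C
u(a, q) = 6 + q
V(I, A) = -15 - 5*A (V(I, A) = (-3 + (6 + A))*(-5) = (3 + A)*(-5) = -15 - 5*A)
c(S) = 2*S*(2 + S) (c(S) = (2 + S)*(2*S) = 2*S*(2 + S))
c(0)*V(Z(-4, 3), -5) = (2*0*(2 + 0))*(-15 - 5*(-5)) = (2*0*2)*(-15 + 25) = 0*10 = 0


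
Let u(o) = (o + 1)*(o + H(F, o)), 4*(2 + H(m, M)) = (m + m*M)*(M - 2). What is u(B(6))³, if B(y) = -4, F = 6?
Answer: -250047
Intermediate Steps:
H(m, M) = -2 + (-2 + M)*(m + M*m)/4 (H(m, M) = -2 + ((m + m*M)*(M - 2))/4 = -2 + ((m + M*m)*(-2 + M))/4 = -2 + ((-2 + M)*(m + M*m))/4 = -2 + (-2 + M)*(m + M*m)/4)
u(o) = (1 + o)*(-5 - o/2 + 3*o²/2) (u(o) = (o + 1)*(o + (-2 - ½*6 - ¼*o*6 + (¼)*6*o²)) = (1 + o)*(o + (-2 - 3 - 3*o/2 + 3*o²/2)) = (1 + o)*(o + (-5 - 3*o/2 + 3*o²/2)) = (1 + o)*(-5 - o/2 + 3*o²/2))
u(B(6))³ = (-5 + (-4)² - 11/2*(-4) + (3/2)*(-4)³)³ = (-5 + 16 + 22 + (3/2)*(-64))³ = (-5 + 16 + 22 - 96)³ = (-63)³ = -250047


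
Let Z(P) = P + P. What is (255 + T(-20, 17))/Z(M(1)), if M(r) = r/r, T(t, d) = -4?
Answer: 251/2 ≈ 125.50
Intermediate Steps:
M(r) = 1
Z(P) = 2*P
(255 + T(-20, 17))/Z(M(1)) = (255 - 4)/((2*1)) = 251/2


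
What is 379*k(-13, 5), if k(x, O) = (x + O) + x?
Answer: -7959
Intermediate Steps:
k(x, O) = O + 2*x (k(x, O) = (O + x) + x = O + 2*x)
379*k(-13, 5) = 379*(5 + 2*(-13)) = 379*(5 - 26) = 379*(-21) = -7959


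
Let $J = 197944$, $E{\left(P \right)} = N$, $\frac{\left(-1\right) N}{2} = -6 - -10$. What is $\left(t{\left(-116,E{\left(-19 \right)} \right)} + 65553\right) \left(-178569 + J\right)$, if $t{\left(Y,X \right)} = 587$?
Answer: $1281462500$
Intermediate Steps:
$N = -8$ ($N = - 2 \left(-6 - -10\right) = - 2 \left(-6 + 10\right) = \left(-2\right) 4 = -8$)
$E{\left(P \right)} = -8$
$\left(t{\left(-116,E{\left(-19 \right)} \right)} + 65553\right) \left(-178569 + J\right) = \left(587 + 65553\right) \left(-178569 + 197944\right) = 66140 \cdot 19375 = 1281462500$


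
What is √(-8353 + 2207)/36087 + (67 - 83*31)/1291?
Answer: -2506/1291 + I*√6146/36087 ≈ -1.9411 + 0.0021724*I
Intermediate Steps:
√(-8353 + 2207)/36087 + (67 - 83*31)/1291 = √(-6146)*(1/36087) + (67 - 2573)*(1/1291) = (I*√6146)*(1/36087) - 2506*1/1291 = I*√6146/36087 - 2506/1291 = -2506/1291 + I*√6146/36087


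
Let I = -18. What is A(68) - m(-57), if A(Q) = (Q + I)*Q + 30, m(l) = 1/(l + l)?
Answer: 391021/114 ≈ 3430.0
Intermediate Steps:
m(l) = 1/(2*l)
A(Q) = 30 + Q*(-18 + Q) (A(Q) = (Q - 18)*Q + 30 = (-18 + Q)*Q + 30 = Q*(-18 + Q) + 30 = 30 + Q*(-18 + Q))
A(68) - m(-57) = (30 + 68**2 - 18*68) - 1/(2*(-57)) = (30 + 4624 - 1224) - (-1)/(2*57) = 3430 - 1*(-1/114) = 3430 + 1/114 = 391021/114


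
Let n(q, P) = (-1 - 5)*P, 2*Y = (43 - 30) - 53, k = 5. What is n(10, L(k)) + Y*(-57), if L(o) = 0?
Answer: 1140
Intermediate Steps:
Y = -20 (Y = ((43 - 30) - 53)/2 = (13 - 53)/2 = (1/2)*(-40) = -20)
n(q, P) = -6*P
n(10, L(k)) + Y*(-57) = -6*0 - 20*(-57) = 0 + 1140 = 1140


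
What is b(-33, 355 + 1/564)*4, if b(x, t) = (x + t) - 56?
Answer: 150025/141 ≈ 1064.0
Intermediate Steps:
b(x, t) = -56 + t + x (b(x, t) = (t + x) - 56 = -56 + t + x)
b(-33, 355 + 1/564)*4 = (-56 + (355 + 1/564) - 33)*4 = (-56 + 200221/564 - 33)*4 = (150025/564)*4 = 150025/141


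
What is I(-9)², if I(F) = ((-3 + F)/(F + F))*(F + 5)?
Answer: 64/9 ≈ 7.1111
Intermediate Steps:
I(F) = (-3 + F)*(5 + F)/(2*F) (I(F) = ((-3 + F)/((2*F)))*(5 + F) = ((-3 + F)*(1/(2*F)))*(5 + F) = ((-3 + F)/(2*F))*(5 + F) = (-3 + F)*(5 + F)/(2*F))
I(-9)² = ((½)*(-15 - 9*(2 - 9))/(-9))² = ((½)*(-⅑)*(-15 - 9*(-7)))² = ((½)*(-⅑)*(-15 + 63))² = ((½)*(-⅑)*48)² = (-8/3)² = 64/9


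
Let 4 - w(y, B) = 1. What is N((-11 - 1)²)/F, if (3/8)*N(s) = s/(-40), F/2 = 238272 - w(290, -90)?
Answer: -8/397115 ≈ -2.0145e-5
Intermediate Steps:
w(y, B) = 3 (w(y, B) = 4 - 1*1 = 4 - 1 = 3)
F = 476538 (F = 2*(238272 - 1*3) = 2*(238272 - 3) = 2*238269 = 476538)
N(s) = -s/15 (N(s) = 8*(s/(-40))/3 = 8*(s*(-1/40))/3 = 8*(-s/40)/3 = -s/15)
N((-11 - 1)²)/F = -(-11 - 1)²/15/476538 = -1/15*(-12)²*(1/476538) = -1/15*144*(1/476538) = -48/5*1/476538 = -8/397115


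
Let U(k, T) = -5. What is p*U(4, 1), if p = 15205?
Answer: -76025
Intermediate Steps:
p*U(4, 1) = 15205*(-5) = -76025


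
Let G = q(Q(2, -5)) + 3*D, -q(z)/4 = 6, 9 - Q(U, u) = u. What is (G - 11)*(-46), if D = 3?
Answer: 1196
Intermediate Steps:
Q(U, u) = 9 - u
q(z) = -24 (q(z) = -4*6 = -24)
G = -15 (G = -24 + 3*3 = -24 + 9 = -15)
(G - 11)*(-46) = (-15 - 11)*(-46) = -26*(-46) = 1196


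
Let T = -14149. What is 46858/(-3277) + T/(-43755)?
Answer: -2003905517/143385135 ≈ -13.976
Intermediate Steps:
46858/(-3277) + T/(-43755) = 46858/(-3277) - 14149/(-43755) = 46858*(-1/3277) - 14149*(-1/43755) = -46858/3277 + 14149/43755 = -2003905517/143385135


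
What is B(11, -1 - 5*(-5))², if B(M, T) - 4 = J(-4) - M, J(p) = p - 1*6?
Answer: 289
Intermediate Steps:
J(p) = -6 + p (J(p) = p - 6 = -6 + p)
B(M, T) = -6 - M (B(M, T) = 4 + ((-6 - 4) - M) = 4 + (-10 - M) = -6 - M)
B(11, -1 - 5*(-5))² = (-6 - 1*11)² = (-6 - 11)² = (-17)² = 289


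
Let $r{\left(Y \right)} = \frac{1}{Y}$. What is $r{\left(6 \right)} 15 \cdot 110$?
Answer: $275$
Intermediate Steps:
$r{\left(6 \right)} 15 \cdot 110 = \frac{1}{6} \cdot 15 \cdot 110 = \frac{5}{2} \cdot 110 = 275$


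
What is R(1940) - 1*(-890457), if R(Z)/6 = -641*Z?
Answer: -6570783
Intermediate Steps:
R(Z) = -3846*Z (R(Z) = 6*(-641*Z) = -3846*Z)
R(1940) - 1*(-890457) = -3846*1940 - 1*(-890457) = -7461240 + 890457 = -6570783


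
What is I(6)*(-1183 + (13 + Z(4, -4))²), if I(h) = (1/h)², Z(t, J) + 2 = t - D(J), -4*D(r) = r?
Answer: -329/12 ≈ -27.417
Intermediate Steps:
D(r) = -r/4
Z(t, J) = -2 + t + J/4 (Z(t, J) = -2 + (t - (-1)*J/4) = -2 + (t + J/4) = -2 + t + J/4)
I(h) = h⁻²
I(6)*(-1183 + (13 + Z(4, -4))²) = (-1183 + (13 + (-2 + 4 + (¼)*(-4)))²)/6² = (-1183 + (13 + (-2 + 4 - 1))²)/36 = (-1183 + (13 + 1)²)/36 = (-1183 + 14²)/36 = (-1183 + 196)/36 = (1/36)*(-987) = -329/12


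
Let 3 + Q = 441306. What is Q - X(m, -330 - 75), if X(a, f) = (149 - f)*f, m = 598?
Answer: 665673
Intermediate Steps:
X(a, f) = f*(149 - f)
Q = 441303 (Q = -3 + 441306 = 441303)
Q - X(m, -330 - 75) = 441303 - (-330 - 75)*(149 - (-330 - 75)) = 441303 - (-405)*(149 - 1*(-405)) = 441303 - (-405)*(149 + 405) = 441303 - (-405)*554 = 441303 - 1*(-224370) = 441303 + 224370 = 665673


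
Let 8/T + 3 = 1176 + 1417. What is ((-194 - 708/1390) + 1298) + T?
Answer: 39726878/36001 ≈ 1103.5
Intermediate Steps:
T = 4/1295 (T = 8/(-3 + (1176 + 1417)) = 8/(-3 + 2593) = 8/2590 = 8*(1/2590) = 4/1295 ≈ 0.0030888)
((-194 - 708/1390) + 1298) + T = ((-194 - 708/1390) + 1298) + 4/1295 = ((-194 - 1*354/695) + 1298) + 4/1295 = ((-194 - 354/695) + 1298) + 4/1295 = (-135184/695 + 1298) + 4/1295 = 766926/695 + 4/1295 = 39726878/36001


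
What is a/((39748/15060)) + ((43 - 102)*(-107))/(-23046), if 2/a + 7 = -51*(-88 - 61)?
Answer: -119022485243/434657377596 ≈ -0.27383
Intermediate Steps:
a = 1/3796 (a = 2/(-7 - 51*(-88 - 61)) = 2/(-7 - 51*(-149)) = 2/(-7 + 7599) = 2/7592 = 2*(1/7592) = 1/3796 ≈ 0.00026344)
a/((39748/15060)) + ((43 - 102)*(-107))/(-23046) = 1/(3796*((39748/15060))) + ((43 - 102)*(-107))/(-23046) = 1/(3796*((39748*(1/15060)))) - 59*(-107)*(-1/23046) = 1/(3796*(9937/3765)) + 6313*(-1/23046) = (1/3796)*(3765/9937) - 6313/23046 = 3765/37720852 - 6313/23046 = -119022485243/434657377596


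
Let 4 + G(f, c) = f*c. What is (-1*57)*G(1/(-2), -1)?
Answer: 399/2 ≈ 199.50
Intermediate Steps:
G(f, c) = -4 + c*f (G(f, c) = -4 + f*c = -4 + c*f)
(-1*57)*G(1/(-2), -1) = (-1*57)*(-4 - 1/(-2)) = -57*(-4 - 1*(-1/2)) = -57*(-4 + 1/2) = -57*(-7/2) = 399/2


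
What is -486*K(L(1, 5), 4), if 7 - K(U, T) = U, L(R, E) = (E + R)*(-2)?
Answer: -9234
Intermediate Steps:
L(R, E) = -2*E - 2*R
K(U, T) = 7 - U
-486*K(L(1, 5), 4) = -486*(7 - (-2*5 - 2*1)) = -486*(7 - (-10 - 2)) = -486*(7 - 1*(-12)) = -486*(7 + 12) = -486*19 = -9234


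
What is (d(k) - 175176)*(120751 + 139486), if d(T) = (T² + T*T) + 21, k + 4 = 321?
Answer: 6720100051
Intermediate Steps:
k = 317 (k = -4 + 321 = 317)
d(T) = 21 + 2*T² (d(T) = (T² + T²) + 21 = 2*T² + 21 = 21 + 2*T²)
(d(k) - 175176)*(120751 + 139486) = ((21 + 2*317²) - 175176)*(120751 + 139486) = ((21 + 2*100489) - 175176)*260237 = ((21 + 200978) - 175176)*260237 = (200999 - 175176)*260237 = 25823*260237 = 6720100051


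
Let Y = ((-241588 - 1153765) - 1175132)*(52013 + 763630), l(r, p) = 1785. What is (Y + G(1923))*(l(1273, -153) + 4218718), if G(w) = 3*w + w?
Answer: -8848698525106708989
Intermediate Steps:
Y = -2096598096855 (Y = (-1395353 - 1175132)*815643 = -2570485*815643 = -2096598096855)
G(w) = 4*w
(Y + G(1923))*(l(1273, -153) + 4218718) = (-2096598096855 + 4*1923)*(1785 + 4218718) = (-2096598096855 + 7692)*4220503 = -2096598089163*4220503 = -8848698525106708989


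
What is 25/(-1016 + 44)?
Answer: -25/972 ≈ -0.025720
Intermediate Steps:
25/(-1016 + 44) = 25/(-972) = -1/972*25 = -25/972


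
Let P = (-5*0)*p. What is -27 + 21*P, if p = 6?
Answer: -27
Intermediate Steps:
P = 0 (P = -5*0*6 = 0*6 = 0)
-27 + 21*P = -27 + 21*0 = -27 + 0 = -27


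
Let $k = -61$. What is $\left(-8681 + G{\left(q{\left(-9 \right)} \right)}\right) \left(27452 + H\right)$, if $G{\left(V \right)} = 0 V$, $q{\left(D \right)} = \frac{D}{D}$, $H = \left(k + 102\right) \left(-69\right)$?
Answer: $-213752263$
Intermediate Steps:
$H = -2829$ ($H = \left(-61 + 102\right) \left(-69\right) = 41 \left(-69\right) = -2829$)
$q{\left(D \right)} = 1$
$G{\left(V \right)} = 0$
$\left(-8681 + G{\left(q{\left(-9 \right)} \right)}\right) \left(27452 + H\right) = \left(-8681 + 0\right) \left(27452 - 2829\right) = \left(-8681\right) 24623 = -213752263$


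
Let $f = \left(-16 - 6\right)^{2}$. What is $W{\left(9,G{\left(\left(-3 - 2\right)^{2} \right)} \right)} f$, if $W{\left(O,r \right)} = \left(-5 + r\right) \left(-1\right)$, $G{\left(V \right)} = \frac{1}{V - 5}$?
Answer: $\frac{11979}{5} \approx 2395.8$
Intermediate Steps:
$G{\left(V \right)} = \frac{1}{-5 + V}$
$f = 484$ ($f = \left(-22\right)^{2} = 484$)
$W{\left(O,r \right)} = 5 - r$
$W{\left(9,G{\left(\left(-3 - 2\right)^{2} \right)} \right)} f = \left(5 - \frac{1}{-5 + \left(-3 - 2\right)^{2}}\right) 484 = \left(5 - \frac{1}{-5 + \left(-5\right)^{2}}\right) 484 = \left(5 - \frac{1}{-5 + 25}\right) 484 = \left(5 - \frac{1}{20}\right) 484 = \frac{99}{20} \cdot 484 = \frac{11979}{5}$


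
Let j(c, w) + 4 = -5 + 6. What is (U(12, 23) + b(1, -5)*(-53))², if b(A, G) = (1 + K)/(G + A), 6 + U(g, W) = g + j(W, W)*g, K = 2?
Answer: 1521/16 ≈ 95.063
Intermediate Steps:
j(c, w) = -3 (j(c, w) = -4 + (-5 + 6) = -4 + 1 = -3)
U(g, W) = -6 - 2*g (U(g, W) = -6 + (g - 3*g) = -6 - 2*g)
b(A, G) = 3/(A + G) (b(A, G) = (1 + 2)/(G + A) = 3/(A + G))
(U(12, 23) + b(1, -5)*(-53))² = ((-6 - 2*12) + (3/(1 - 5))*(-53))² = ((-6 - 24) + (3/(-4))*(-53))² = (-30 + (3*(-¼))*(-53))² = (-30 - ¾*(-53))² = (-30 + 159/4)² = (39/4)² = 1521/16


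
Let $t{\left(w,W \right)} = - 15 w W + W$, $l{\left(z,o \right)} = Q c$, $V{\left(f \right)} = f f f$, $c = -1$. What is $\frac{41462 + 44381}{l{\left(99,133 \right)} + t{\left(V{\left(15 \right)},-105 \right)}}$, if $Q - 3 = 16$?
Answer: $\frac{85843}{5315501} \approx 0.01615$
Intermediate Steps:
$Q = 19$ ($Q = 3 + 16 = 19$)
$V{\left(f \right)} = f^{3}$ ($V{\left(f \right)} = f^{2} f = f^{3}$)
$l{\left(z,o \right)} = -19$ ($l{\left(z,o \right)} = 19 \left(-1\right) = -19$)
$t{\left(w,W \right)} = W - 15 W w$ ($t{\left(w,W \right)} = - 15 W w + W = W - 15 W w$)
$\frac{41462 + 44381}{l{\left(99,133 \right)} + t{\left(V{\left(15 \right)},-105 \right)}} = \frac{41462 + 44381}{-19 - 105 \left(1 - 15 \cdot 15^{3}\right)} = \frac{85843}{-19 - 105 \left(1 - 50625\right)} = \frac{85843}{-19 - -5315520} = \frac{85843}{-19 + 5315520} = \frac{85843}{5315501}$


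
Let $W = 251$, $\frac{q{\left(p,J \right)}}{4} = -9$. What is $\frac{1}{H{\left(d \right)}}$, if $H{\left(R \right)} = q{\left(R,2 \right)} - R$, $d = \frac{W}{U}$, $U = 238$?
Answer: $- \frac{238}{8819} \approx -0.026987$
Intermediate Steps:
$q{\left(p,J \right)} = -36$ ($q{\left(p,J \right)} = 4 \left(-9\right) = -36$)
$d = \frac{251}{238} \approx 1.0546$
$H{\left(R \right)} = -36 - R$
$\frac{1}{H{\left(d \right)}} = \frac{1}{-36 - \frac{251}{238}} = \frac{1}{- \frac{8819}{238}} = - \frac{238}{8819}$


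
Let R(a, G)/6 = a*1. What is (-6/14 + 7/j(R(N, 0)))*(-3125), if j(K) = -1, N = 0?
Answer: 162500/7 ≈ 23214.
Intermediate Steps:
R(a, G) = 6*a (R(a, G) = 6*(a*1) = 6*a)
(-6/14 + 7/j(R(N, 0)))*(-3125) = (-6/14 + 7/(-1))*(-3125) = (-6*1/14 + 7*(-1))*(-3125) = (-3/7 - 7)*(-3125) = -52/7*(-3125) = 162500/7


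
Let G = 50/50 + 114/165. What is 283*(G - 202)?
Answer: -3117811/55 ≈ -56688.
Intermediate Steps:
G = 93/55 (G = 50*(1/50) + 114*(1/165) = 1 + 38/55 = 93/55 ≈ 1.6909)
283*(G - 202) = 283*(93/55 - 202) = 283*(-11017/55) = -3117811/55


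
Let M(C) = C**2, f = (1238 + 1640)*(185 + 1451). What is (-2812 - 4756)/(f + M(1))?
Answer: -7568/4708409 ≈ -0.0016073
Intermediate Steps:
f = 4708408 (f = 2878*1636 = 4708408)
(-2812 - 4756)/(f + M(1)) = (-2812 - 4756)/(4708408 + 1**2) = -7568/(4708408 + 1) = -7568/4708409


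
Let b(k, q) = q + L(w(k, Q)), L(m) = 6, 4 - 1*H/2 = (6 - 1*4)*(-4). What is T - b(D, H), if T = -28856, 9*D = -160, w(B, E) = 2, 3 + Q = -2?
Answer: -28886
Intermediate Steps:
Q = -5 (Q = -3 - 2 = -5)
D = -160/9 (D = (1/9)*(-160) = -160/9 ≈ -17.778)
H = 24 (H = 8 - 2*(6 - 1*4)*(-4) = 8 - 2*(6 - 4)*(-4) = 8 - 4*(-4) = 8 - 2*(-8) = 8 + 16 = 24)
b(k, q) = 6 + q (b(k, q) = q + 6 = 6 + q)
T - b(D, H) = -28856 - (6 + 24) = -28856 - 1*30 = -28856 - 30 = -28886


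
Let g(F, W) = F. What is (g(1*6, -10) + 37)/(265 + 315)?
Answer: 43/580 ≈ 0.074138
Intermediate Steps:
(g(1*6, -10) + 37)/(265 + 315) = (1*6 + 37)/(265 + 315) = (6 + 37)/580 = 43*(1/580) = 43/580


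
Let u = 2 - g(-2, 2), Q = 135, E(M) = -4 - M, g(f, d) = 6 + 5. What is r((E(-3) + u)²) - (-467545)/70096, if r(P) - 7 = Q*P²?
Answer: 7279273709/5392 ≈ 1.3500e+6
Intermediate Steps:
g(f, d) = 11
u = -9 (u = 2 - 1*11 = 2 - 11 = -9)
r(P) = 7 + 135*P²
r((E(-3) + u)²) - (-467545)/70096 = (7 + 135*(((-4 - 1*(-3)) - 9)²)²) - (-467545)/70096 = (7 + 135*(((-4 + 3) - 9)²)²) - (-467545)/70096 = (7 + 135*((-1 - 9)²)²) - 1*(-35965/5392) = (7 + 135*((-10)²)²) + 35965/5392 = (7 + 135*100²) + 35965/5392 = (7 + 135*10000) + 35965/5392 = (7 + 1350000) + 35965/5392 = 1350007 + 35965/5392 = 7279273709/5392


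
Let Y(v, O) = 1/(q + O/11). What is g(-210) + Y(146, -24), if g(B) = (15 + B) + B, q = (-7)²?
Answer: -208564/515 ≈ -404.98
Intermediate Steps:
q = 49
Y(v, O) = 1/(49 + O/11)
g(B) = 15 + 2*B
g(-210) + Y(146, -24) = (15 + 2*(-210)) + 11/(539 - 24) = (15 - 420) + 11/515 = -405 + 11*(1/515) = -405 + 11/515 = -208564/515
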